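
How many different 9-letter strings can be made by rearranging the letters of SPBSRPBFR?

Letter multiplicities in SPBSRPBFR: B×2, F×1, P×2, R×2, S×2.
The number of distinct arrangements is 9!/(2!·2!·2!·2!) = 362880/16 = 22680.

22680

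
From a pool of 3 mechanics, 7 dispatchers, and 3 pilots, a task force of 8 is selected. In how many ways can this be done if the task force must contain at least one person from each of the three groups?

With no constraint there are C(13,8) = 1287 possible selections.
Subtract selections that omit an entire group: no mechanics → C(10,8) = 45; no dispatchers → C(6,8) = 0; no pilots → C(10,8) = 45.
Add back selections omitting two groups (i.e. drawn from a single group): C(3,8) + C(7,8) + C(3,8) = 0.
By inclusion–exclusion: 1287 − 90 + 0 = 1197.

1197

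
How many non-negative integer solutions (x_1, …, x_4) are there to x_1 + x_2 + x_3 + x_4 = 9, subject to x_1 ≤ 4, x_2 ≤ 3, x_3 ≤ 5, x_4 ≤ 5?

90

By stars and bars, unrestricted non-negative solutions to x_1+…+x_4 = 9 number C(9+3,3) = 220.
Subtract solutions that violate a single cap (substitute x_i' = x_i − (cap_i+1)): x_1 ≥ 5 gives C(7,3) = 35; x_2 ≥ 4 gives C(8,3) = 56; x_3 ≥ 6 gives C(6,3) = 20; x_4 ≥ 6 gives C(6,3) = 20. Together 131.
Add back pairs where two caps are both exceeded: 1 + 0 + 0 + 0 + 0 + 0 = 1.
By inclusion–exclusion the count is 220 − 131 + 1 = 90.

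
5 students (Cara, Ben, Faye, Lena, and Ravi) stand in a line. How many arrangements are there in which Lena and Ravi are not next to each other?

There are 5! = 120 arrangements in all. If Lena and Ravi are adjacent, merging them into one block gives 2·(4)! = 48 arrangements.
Complementary counting: 120 − 48 = 72.

72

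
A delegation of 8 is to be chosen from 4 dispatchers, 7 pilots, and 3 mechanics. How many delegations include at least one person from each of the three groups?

Total 8-person selections from all 14: C(14,8) = 3003.
Selections missing a whole group: no dispatchers → C(10,8) = 45; no pilots → C(7,8) = 0; no mechanics → C(11,8) = 165.
Add back selections omitting two groups (i.e. drawn from a single group): C(4,8) + C(7,8) + C(3,8) = 0.
By inclusion–exclusion: 3003 − 210 + 0 = 2793.

2793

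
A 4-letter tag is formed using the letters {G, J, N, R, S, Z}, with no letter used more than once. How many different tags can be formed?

360

With no repetition, fill the 4 letters in order: 6 choices, then 5, down to 3.
That product is 6 × 5 × 4 × 3 = 360.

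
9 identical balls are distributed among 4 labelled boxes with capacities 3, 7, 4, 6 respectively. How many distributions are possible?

116

By stars and bars, unrestricted non-negative solutions to x_1+…+x_4 = 9 number C(9+3,3) = 220.
Subtract solutions that violate a single cap (substitute x_i' = x_i − (cap_i+1)): x_1 ≥ 4 gives C(8,3) = 56; x_2 ≥ 8 gives C(4,3) = 4; x_3 ≥ 5 gives C(7,3) = 35; x_4 ≥ 7 gives C(5,3) = 10. Together 105.
Add back pairs where two caps are both exceeded: 0 + 1 + 0 + 0 + 0 + 0 = 1.
By inclusion–exclusion the count is 220 − 105 + 1 = 116.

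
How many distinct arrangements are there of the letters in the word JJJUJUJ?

21

JJJUJUJ has 7 letters with J appearing 5 times and U appearing twice.
Dividing 7! = 5040 by 5!·2! = 240 for the repeated letters gives 21.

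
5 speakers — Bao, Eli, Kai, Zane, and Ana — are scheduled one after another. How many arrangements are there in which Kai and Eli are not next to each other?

72

There are 5! = 120 arrangements in all. If Kai and Eli are adjacent, merging them into one block gives 2·(4)! = 48 arrangements.
Complementary counting: 120 − 48 = 72.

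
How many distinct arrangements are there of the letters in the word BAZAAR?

120

BAZAAR has 6 letters with A appearing 3 times.
Dividing 6! = 720 by 3! = 6 for the repeated letters gives 120.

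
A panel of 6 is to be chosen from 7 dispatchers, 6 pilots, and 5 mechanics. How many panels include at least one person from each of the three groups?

Total 6-person selections from all 18: C(18,6) = 18564.
Selections missing a whole group: no dispatchers → C(11,6) = 462; no pilots → C(12,6) = 924; no mechanics → C(13,6) = 1716.
Add back selections omitting two groups (i.e. drawn from a single group): C(7,6) + C(6,6) + C(5,6) = 8.
By inclusion–exclusion: 18564 − 3102 + 8 = 15470.

15470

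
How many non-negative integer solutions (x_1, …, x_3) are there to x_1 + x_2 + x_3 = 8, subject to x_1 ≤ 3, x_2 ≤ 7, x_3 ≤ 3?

15

Ignoring the caps, the number of non-negative solutions to x_1+…+x_3 = 8 is C(10,2) = 45.
Subtract solutions that violate a single cap (substitute x_i' = x_i − (cap_i+1)): x_1 ≥ 4 gives C(6,2) = 15; x_2 ≥ 8 gives C(2,2) = 1; x_3 ≥ 4 gives C(6,2) = 15. Together 31.
Add back pairs where two caps are both exceeded: 0 + 1 + 0 = 1.
By inclusion–exclusion the count is 45 − 31 + 1 = 15.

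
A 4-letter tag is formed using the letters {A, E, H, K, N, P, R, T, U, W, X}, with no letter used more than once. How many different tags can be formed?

This is a permutation of 4 out of 11: P(11,4) = 11!/7!.
That product is 11 × 10 × 9 × 8 = 7920.

7920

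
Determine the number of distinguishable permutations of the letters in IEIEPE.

The 6 letters of IEIEPE have repeats: E appearing 3 times and I appearing twice.
So there are 6! / (3!·2!) = 60 distinguishable arrangements.

60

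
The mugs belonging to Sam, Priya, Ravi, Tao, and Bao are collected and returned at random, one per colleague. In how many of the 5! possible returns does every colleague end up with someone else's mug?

Let Aᵢ be the assignments in which colleague i gets their own mug. We want the size of the complement of A₁∪…∪A_5.
By inclusion–exclusion this is Σ_{j=0}^{5} (−1)^j C(5,j)·(5−j)!.
Computing: 120 − 120 + 60 − 20 + 5 − 1 = 44.

44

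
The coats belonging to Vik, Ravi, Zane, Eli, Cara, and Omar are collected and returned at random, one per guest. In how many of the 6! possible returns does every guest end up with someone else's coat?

265

Count assignments avoiding every fixed point. For any j of the 6 guests fixed to their own coat, the other 6−j can be arranged in (6−j)! ways.
By inclusion–exclusion this is Σ_{j=0}^{6} (−1)^j C(6,j)·(6−j)!.
Computing: 720 − 720 + 360 − 120 + 30 − 6 + 1 = 265.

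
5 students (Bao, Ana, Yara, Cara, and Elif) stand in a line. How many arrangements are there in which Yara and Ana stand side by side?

Place the 3 others and the Yara-Ana pair as 4 objects in a line; the pair has 2 internal arrangements.
So the count is 2·(4)! = 48.

48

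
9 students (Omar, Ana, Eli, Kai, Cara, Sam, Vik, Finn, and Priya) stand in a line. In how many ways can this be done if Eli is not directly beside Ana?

There are 9! = 362880 arrangements in all. If Eli and Ana are adjacent, merging them into one block gives 2·(8)! = 80640 arrangements.
So 362880 − 80640 = 282240 arrangements keep them apart.

282240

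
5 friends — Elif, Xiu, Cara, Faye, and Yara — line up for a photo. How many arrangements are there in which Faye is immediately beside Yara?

Place the 3 others and the Faye-Yara pair as 4 objects in a line; the pair has 2 internal arrangements.
So the count is 2·(4)! = 48.

48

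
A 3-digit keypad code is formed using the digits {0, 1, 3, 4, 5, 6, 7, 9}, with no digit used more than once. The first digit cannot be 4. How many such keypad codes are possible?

294

The first digit has 8−1 = 7 choices (anything except 4).
The remaining 2 digits are filled from the other 7 symbols without repetition: 7 × 6 = 42.
Total: 7 × 42 = 294.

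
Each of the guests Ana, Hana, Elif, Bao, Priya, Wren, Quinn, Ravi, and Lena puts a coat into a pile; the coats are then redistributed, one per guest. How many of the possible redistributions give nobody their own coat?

This is the derangement count D_9: permutations of 9 items with no fixed point.
By inclusion–exclusion this is Σ_{j=0}^{9} (−1)^j C(9,j)·(9−j)!.
Computing: 362880 − 362880 + 181440 − 60480 + 15120 − 3024 + 504 − 72 + 9 − 1 = 133496.

133496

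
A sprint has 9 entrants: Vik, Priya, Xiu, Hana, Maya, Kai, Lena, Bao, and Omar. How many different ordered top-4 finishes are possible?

3024

There are 9 choices for 1st place, 8 for 2nd, and so on down to 6 for position 4.
That gives 9 × 8 × 7 × 6 = 3024.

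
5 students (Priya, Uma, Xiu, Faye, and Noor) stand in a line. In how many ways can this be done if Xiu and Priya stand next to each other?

Place the 3 others and the Xiu-Priya pair as 4 objects in a line; the pair has 2 internal arrangements.
That gives 2 × 4! = 2 × 24 = 48.

48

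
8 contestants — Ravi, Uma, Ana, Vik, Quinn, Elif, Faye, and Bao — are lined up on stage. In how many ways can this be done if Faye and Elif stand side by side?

10080

Place the 6 others and the Faye-Elif pair as 7 objects in a line; the pair has 2 internal arrangements.
That gives 2 × 7! = 2 × 5040 = 10080.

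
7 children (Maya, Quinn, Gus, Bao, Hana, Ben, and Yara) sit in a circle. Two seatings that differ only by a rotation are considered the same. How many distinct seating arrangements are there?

Fix one person's seat to break rotational symmetry; the remaining 6 people can be arranged in (6)! = 720 ways.

720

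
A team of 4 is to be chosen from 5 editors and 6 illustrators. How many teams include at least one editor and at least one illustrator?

With no constraint there are C(11,4) = 330 possible selections.
Subtract selections that omit an entire group: no editors → C(6,4) = 15; no illustrators → C(5,4) = 5.
Both groups omitted at once is impossible, so 330 − 20 = 310.

310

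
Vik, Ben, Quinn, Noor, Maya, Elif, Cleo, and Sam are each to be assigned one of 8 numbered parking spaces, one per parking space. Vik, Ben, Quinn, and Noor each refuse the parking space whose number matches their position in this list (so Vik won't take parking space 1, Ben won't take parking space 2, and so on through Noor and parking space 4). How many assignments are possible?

24024

Let Aᵢ (for 1 ≤ i ≤ 4) be the placements that put person i in their forbidden parking space. Any j of these fix j positions, leaving (8−j)! ways to fill the rest, and there are C(4,j) ways to pick which j.
By inclusion–exclusion, the number of valid placements is Σ_{j=0}^{4} (−1)^j C(4,j)·(8−j)!.
Computing: 40320 − 20160 + 4320 − 480 + 24 = 24024.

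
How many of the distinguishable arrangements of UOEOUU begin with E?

10

With the first slot taken by E, it remains to arrange the other 5 letters (UOOUU).
Those 5 letters have O appearing twice and U appearing 3 times, giving (5)!/(3!·2!) = 10.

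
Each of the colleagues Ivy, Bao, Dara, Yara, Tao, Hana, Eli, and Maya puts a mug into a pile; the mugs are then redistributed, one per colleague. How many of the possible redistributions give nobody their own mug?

14833

Let Aᵢ be the assignments in which colleague i gets their own mug. We want the size of the complement of A₁∪…∪A_8.
By inclusion–exclusion this is Σ_{j=0}^{8} (−1)^j C(8,j)·(8−j)!.
Computing: 40320 − 40320 + 20160 − 6720 + 1680 − 336 + 56 − 8 + 1 = 14833.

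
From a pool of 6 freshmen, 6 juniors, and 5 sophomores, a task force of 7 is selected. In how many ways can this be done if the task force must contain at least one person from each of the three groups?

With no constraint there are C(17,7) = 19448 possible selections.
Subtract selections that omit an entire group: no freshmen → C(11,7) = 330; no juniors → C(11,7) = 330; no sophomores → C(12,7) = 792.
Add back selections omitting two groups (i.e. drawn from a single group): C(6,7) + C(6,7) + C(5,7) = 0.
By inclusion–exclusion: 19448 − 1452 + 0 = 17996.

17996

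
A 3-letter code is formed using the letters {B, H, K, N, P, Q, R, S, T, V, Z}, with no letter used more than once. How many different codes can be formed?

990

Choose and order 3 of the 11 symbols: the first letter has 11 options, the next 10, then 9.
That product is 11 × 10 × 9 = 990.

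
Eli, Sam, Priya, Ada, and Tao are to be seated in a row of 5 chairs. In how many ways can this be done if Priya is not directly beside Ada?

72

Of the 5! = 120 arrangements, those with Priya and Ada adjacent number 2 × 4! = 48 (treat the pair as a block with 2 internal orders).
Complementary counting: 120 − 48 = 72.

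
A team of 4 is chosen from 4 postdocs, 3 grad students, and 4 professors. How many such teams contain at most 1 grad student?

Split by how many grad students are chosen (0 through 1).
Sum: C(3,0)·C(8,4) + C(3,1)·C(8,3) = 70 + 168 = 238.

238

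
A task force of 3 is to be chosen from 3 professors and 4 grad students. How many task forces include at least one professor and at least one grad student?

Total 3-person selections from all 7: C(7,3) = 35.
Selections missing a whole group: no professors → C(4,3) = 4; no grad students → C(3,3) = 1.
Both groups omitted at once is impossible, so 35 − 5 = 30.

30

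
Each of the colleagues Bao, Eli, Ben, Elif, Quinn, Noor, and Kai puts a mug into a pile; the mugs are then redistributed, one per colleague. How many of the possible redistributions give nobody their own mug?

Count assignments avoiding every fixed point. For any j of the 7 colleagues fixed to their own mug, the other 7−j can be arranged in (7−j)! ways.
By inclusion–exclusion this is Σ_{j=0}^{7} (−1)^j C(7,j)·(7−j)!.
Computing: 5040 − 5040 + 2520 − 840 + 210 − 42 + 7 − 1 = 1854.

1854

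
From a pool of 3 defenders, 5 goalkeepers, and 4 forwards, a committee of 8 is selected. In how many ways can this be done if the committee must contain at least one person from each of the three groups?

485

With no constraint there are C(12,8) = 495 possible selections.
Subtract selections that omit an entire group: no defenders → C(9,8) = 9; no goalkeepers → C(7,8) = 0; no forwards → C(8,8) = 1.
Add back selections omitting two groups (i.e. drawn from a single group): C(3,8) + C(5,8) + C(4,8) = 0.
By inclusion–exclusion: 495 − 10 + 0 = 485.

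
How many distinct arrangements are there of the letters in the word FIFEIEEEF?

Letter multiplicities in FIFEIEEEF: E×4, F×3, I×2.
The number of distinct arrangements is 9!/(4!·3!·2!) = 362880/288 = 1260.

1260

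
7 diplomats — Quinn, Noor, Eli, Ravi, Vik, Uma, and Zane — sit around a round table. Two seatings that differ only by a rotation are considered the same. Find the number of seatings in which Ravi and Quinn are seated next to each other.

240

Treat {Ravi, Quinn} as one unit (2 internal orders) and seat the resulting 6 units around the table: (5)! circular arrangements.
So 2 × (5)! = 2 × 120 = 240.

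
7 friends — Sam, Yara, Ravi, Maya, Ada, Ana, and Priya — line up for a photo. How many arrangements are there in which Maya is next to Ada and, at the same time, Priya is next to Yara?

480

Treat {Maya,Ada} as one block (2 orders) and {Priya,Yara} as another (2 orders).
That leaves 5 units to arrange: 2 × 2 × 5! = 4 × 120 = 480.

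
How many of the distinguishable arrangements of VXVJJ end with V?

12

Fix V in the last position and arrange the remaining 4 letters.
Those 4 letters have J appearing twice, giving (4)!/(2!) = 12.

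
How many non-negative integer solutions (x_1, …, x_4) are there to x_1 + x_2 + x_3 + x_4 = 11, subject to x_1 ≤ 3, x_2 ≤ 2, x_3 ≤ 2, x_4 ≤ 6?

By stars and bars, unrestricted non-negative solutions to x_1+…+x_4 = 11 number C(11+3,3) = 364.
Subtract solutions that violate a single cap (substitute x_i' = x_i − (cap_i+1)): x_1 ≥ 4 gives C(10,3) = 120; x_2 ≥ 3 gives C(11,3) = 165; x_3 ≥ 3 gives C(11,3) = 165; x_4 ≥ 7 gives C(7,3) = 35. Together 485.
Add back pairs where two caps are both exceeded: 35 + 35 + 1 + 56 + 4 + 4 = 135.
Subtract triples: 4 + 0 + 0 + 0 = 4.
By inclusion–exclusion the count is 364 − 485 + 135 − 4 = 10.

10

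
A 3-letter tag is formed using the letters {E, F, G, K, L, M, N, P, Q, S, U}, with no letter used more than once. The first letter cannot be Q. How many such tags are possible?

900

The first letter has 11−1 = 10 choices (anything except Q).
The remaining 2 letters are filled from the other 10 symbols without repetition: 10 × 9 = 90.
Total: 10 × 90 = 900.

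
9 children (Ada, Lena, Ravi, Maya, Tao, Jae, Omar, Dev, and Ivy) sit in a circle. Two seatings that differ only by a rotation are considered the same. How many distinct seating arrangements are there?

Seat Ada anywhere (absorbing the rotational symmetry), then permute the other 8: (8)! = 40320.

40320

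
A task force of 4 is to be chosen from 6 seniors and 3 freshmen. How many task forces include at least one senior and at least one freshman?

111

With no constraint there are C(9,4) = 126 possible selections.
Selections missing a whole group: no seniors → C(3,4) = 0; no freshmen → C(6,4) = 15.
Both groups omitted at once is impossible, so 126 − 15 = 111.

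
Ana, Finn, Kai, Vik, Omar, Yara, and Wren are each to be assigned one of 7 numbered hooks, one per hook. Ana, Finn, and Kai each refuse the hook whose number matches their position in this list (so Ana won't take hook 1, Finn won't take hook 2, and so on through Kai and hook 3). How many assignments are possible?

3216

Let Aᵢ (for i ∈ {1, 2, 3}) be the placements that put person i in their forbidden hook. Any j of these fix j positions, leaving (7−j)! ways to fill the rest, and there are C(3,j) ways to pick which j.
By inclusion–exclusion, the number of valid placements is Σ_{j=0}^{3} (−1)^j C(3,j)·(7−j)!.
Computing: 5040 − 2160 + 360 − 24 = 3216.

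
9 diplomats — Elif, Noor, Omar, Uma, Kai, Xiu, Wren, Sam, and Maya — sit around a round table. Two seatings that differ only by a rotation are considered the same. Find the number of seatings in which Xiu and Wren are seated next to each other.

Glue Xiu and Wren into a block (2 internal orders). Seating 8 units around a circle gives (7)! arrangements.
So 2 × (7)! = 2 × 5040 = 10080.

10080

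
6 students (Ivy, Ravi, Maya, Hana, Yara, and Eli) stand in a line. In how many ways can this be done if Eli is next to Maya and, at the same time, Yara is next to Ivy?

Treat {Eli,Maya} as one block (2 orders) and {Yara,Ivy} as another (2 orders).
That leaves 4 units to arrange: 2 × 2 × 4! = 4 × 24 = 96.

96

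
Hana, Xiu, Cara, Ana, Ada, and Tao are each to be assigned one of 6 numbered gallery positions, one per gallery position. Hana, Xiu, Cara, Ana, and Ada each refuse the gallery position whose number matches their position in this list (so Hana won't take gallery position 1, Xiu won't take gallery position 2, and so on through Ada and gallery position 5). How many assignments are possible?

Let Aᵢ (for 1 ≤ i ≤ 5) be the placements that put person i in their forbidden gallery position. Any j of these fix j positions, leaving (6−j)! ways to fill the rest, and there are C(5,j) ways to pick which j.
By inclusion–exclusion, the number of valid placements is Σ_{j=0}^{5} (−1)^j C(5,j)·(6−j)!.
Computing: 720 − 600 + 240 − 60 + 10 − 1 = 309.

309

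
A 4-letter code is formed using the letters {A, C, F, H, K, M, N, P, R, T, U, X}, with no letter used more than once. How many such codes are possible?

This is a permutation of 4 out of 12: P(12,4) = 12!/8!.
That product is 12 × 11 × 10 × 9 = 11880.

11880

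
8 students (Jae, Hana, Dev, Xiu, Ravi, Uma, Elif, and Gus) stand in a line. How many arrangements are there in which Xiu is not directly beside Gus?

There are 8! = 40320 arrangements in all. If Xiu and Gus are adjacent, merging them into one block gives 2·(7)! = 10080 arrangements.
Complementary counting: 40320 − 10080 = 30240.

30240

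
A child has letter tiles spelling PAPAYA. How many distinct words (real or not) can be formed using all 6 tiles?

Letter multiplicities in PAPAYA: A×3, P×2, Y×1.
Dividing 6! = 720 by 3!·2! = 12 for the repeated letters gives 60.

60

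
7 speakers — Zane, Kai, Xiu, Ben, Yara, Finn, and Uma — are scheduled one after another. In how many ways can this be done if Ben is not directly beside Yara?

There are 7! = 5040 arrangements in all. If Ben and Yara are adjacent, merging them into one block gives 2·(6)! = 1440 arrangements.
Complementary counting: 5040 − 1440 = 3600.

3600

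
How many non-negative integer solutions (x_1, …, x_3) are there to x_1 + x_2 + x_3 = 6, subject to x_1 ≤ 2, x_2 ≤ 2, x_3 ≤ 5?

8

Ignoring the caps, the number of non-negative solutions to x_1+…+x_3 = 6 is C(8,2) = 28.
Subtract solutions that violate a single cap (substitute x_i' = x_i − (cap_i+1)): x_1 ≥ 3 gives C(5,2) = 10; x_2 ≥ 3 gives C(5,2) = 10; x_3 ≥ 6 gives C(2,2) = 1. Together 21.
Add back pairs where two caps are both exceeded: 1 + 0 + 0 = 1.
By inclusion–exclusion the count is 28 − 21 + 1 = 8.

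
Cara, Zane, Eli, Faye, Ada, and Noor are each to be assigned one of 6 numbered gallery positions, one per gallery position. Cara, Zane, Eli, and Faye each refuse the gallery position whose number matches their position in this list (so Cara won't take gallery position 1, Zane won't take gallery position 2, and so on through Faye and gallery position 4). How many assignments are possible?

Let Aᵢ (for 1 ≤ i ≤ 4) be the placements that put person i in their forbidden gallery position. Any j of these fix j positions, leaving (6−j)! ways to fill the rest, and there are C(4,j) ways to pick which j.
By inclusion–exclusion, the number of valid placements is Σ_{j=0}^{4} (−1)^j C(4,j)·(6−j)!.
Computing: 720 − 480 + 144 − 24 + 2 = 362.

362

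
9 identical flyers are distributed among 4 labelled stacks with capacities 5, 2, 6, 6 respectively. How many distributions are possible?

97

Ignoring the caps, the number of non-negative solutions to x_1+…+x_4 = 9 is C(12,3) = 220.
Subtract solutions that violate a single cap (substitute x_i' = x_i − (cap_i+1)): x_1 ≥ 6 gives C(6,3) = 20; x_2 ≥ 3 gives C(9,3) = 84; x_3 ≥ 7 gives C(5,3) = 10; x_4 ≥ 7 gives C(5,3) = 10. Together 124.
Add back pairs where two caps are both exceeded: 1 + 0 + 0 + 0 + 0 + 0 = 1.
By inclusion–exclusion the count is 220 − 124 + 1 = 97.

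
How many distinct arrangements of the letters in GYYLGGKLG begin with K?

With the first slot taken by K, it remains to arrange the other 8 letters (GYYLGGLG).
Those 8 letters have G appearing 4 times, L appearing twice, and Y appearing twice, giving (8)!/(4!·2!·2!) = 420.

420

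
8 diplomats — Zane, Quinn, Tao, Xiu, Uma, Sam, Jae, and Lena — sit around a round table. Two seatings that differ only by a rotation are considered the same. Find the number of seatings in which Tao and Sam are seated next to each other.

Treat {Tao, Sam} as one unit (2 internal orders) and seat the resulting 7 units around the table: (6)! circular arrangements.
So 2 × (6)! = 2 × 720 = 1440.

1440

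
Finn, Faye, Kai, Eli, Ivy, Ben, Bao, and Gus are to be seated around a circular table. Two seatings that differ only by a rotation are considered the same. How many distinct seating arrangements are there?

Fix one person's seat to break rotational symmetry; the remaining 7 people can be arranged in (7)! = 5040 ways.

5040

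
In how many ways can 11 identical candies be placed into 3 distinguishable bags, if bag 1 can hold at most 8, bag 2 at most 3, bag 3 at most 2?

6

By stars and bars, unrestricted non-negative solutions to x_1+…+x_3 = 11 number C(11+2,2) = 78.
Subtract solutions that violate a single cap (substitute x_i' = x_i − (cap_i+1)): x_1 ≥ 9 gives C(4,2) = 6; x_2 ≥ 4 gives C(9,2) = 36; x_3 ≥ 3 gives C(10,2) = 45. Together 87.
Add back pairs where two caps are both exceeded: 0 + 0 + 15 = 15.
By inclusion–exclusion the count is 78 − 87 + 15 = 6.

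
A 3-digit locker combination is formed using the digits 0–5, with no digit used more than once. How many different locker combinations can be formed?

With no repetition, fill the 3 digits in order: 6 choices, then 5, down to 4.
That product is 6 × 5 × 4 = 120.

120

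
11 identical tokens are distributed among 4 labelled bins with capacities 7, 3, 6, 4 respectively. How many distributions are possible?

116

Without the upper bounds there are C(14,3) = 364 ways to split 11 among 4 bins.
Subtract solutions that violate a single cap (substitute x_i' = x_i − (cap_i+1)): x_1 ≥ 8 gives C(6,3) = 20; x_2 ≥ 4 gives C(10,3) = 120; x_3 ≥ 7 gives C(7,3) = 35; x_4 ≥ 5 gives C(9,3) = 84. Together 259.
Add back pairs where two caps are both exceeded: 0 + 0 + 0 + 1 + 10 + 0 = 11.
By inclusion–exclusion the count is 364 − 259 + 11 = 116.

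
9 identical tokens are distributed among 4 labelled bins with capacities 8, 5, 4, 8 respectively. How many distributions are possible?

163

Ignoring the caps, the number of non-negative solutions to x_1+…+x_4 = 9 is C(12,3) = 220.
Subtract solutions that violate a single cap (substitute x_i' = x_i − (cap_i+1)): x_1 ≥ 9 gives C(3,3) = 1; x_2 ≥ 6 gives C(6,3) = 20; x_3 ≥ 5 gives C(7,3) = 35; x_4 ≥ 9 gives C(3,3) = 1. Together 57.
No two caps can be exceeded simultaneously, so the pair terms are all 0.
By inclusion–exclusion the count is 220 − 57 + 0 = 163.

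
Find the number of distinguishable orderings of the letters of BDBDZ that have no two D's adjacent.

Total arrangements of BDBDZ: 5!/(2!·2!) = 30.
If the two D's are adjacent, glue them into one block, leaving 4 items to arrange: (4)!/(2!) = 12 ways.
Hence 30 − 12 = 18.

18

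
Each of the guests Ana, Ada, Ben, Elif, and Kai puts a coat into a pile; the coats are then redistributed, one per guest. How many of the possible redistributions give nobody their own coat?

44

Let Aᵢ be the assignments in which guest i gets their own coat. We want the size of the complement of A₁∪…∪A_5.
By inclusion–exclusion this is Σ_{j=0}^{5} (−1)^j C(5,j)·(5−j)!.
Computing: 120 − 120 + 60 − 20 + 5 − 1 = 44.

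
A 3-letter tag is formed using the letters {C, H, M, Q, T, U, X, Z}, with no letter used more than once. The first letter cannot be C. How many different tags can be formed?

294

The first letter has 8−1 = 7 choices (anything except C).
The remaining 2 letters are filled from the other 7 symbols without repetition: 7 × 6 = 42.
Total: 7 × 42 = 294.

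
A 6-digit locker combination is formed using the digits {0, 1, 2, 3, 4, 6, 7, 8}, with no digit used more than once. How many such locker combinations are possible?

20160

This is a permutation of 6 out of 8: P(8,6) = 8!/2!.
8 × 7 × 6 × 5 × 4 × 3 = 20160.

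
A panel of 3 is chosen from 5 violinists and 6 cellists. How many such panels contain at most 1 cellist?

70

Split by how many cellists are chosen (0 through 1).
Sum: C(6,0)·C(5,3) + C(6,1)·C(5,2) = 10 + 60 = 70.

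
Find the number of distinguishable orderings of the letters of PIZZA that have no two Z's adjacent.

36

There are 5!/(2!) = 60 arrangements of PIZZA in total.
If the two Z's are adjacent, glue them into one block, leaving 4 items to arrange: (4)! = 24 ways.
Hence 60 − 24 = 36.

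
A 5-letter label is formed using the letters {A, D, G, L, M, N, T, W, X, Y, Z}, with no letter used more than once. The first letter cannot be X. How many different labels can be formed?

The first letter has 11−1 = 10 choices (anything except X).
The remaining 4 letters are filled from the other 10 symbols without repetition: 10 × 9 × 8 × 7 = 5040.
Total: 10 × 5040 = 50400.

50400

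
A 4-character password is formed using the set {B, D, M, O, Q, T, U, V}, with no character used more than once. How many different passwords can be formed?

1680

With no repetition, fill the 4 characters in order: 8 choices, then 7, down to 5.
8 × 7 × 6 × 5 = 1680.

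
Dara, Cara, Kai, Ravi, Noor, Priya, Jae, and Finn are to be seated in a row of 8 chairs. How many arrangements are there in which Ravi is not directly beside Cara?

30240

There are 8! = 40320 arrangements in all. If Ravi and Cara are adjacent, merging them into one block gives 2·(7)! = 10080 arrangements.
Complementary counting: 40320 − 10080 = 30240.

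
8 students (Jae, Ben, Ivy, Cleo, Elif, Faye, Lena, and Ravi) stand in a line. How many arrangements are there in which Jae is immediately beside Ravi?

Place the 6 others and the Jae-Ravi pair as 7 objects in a line; the pair has 2 internal arrangements.
So the count is 2·(7)! = 10080.

10080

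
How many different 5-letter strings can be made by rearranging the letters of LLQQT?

30

The 5 letters of LLQQT have repeats: L appearing twice and Q appearing twice.
Dividing 5! = 120 by 2!·2! = 4 for the repeated letters gives 30.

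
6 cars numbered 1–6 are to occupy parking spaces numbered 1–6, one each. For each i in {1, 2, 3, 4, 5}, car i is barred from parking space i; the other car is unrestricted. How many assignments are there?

Let Aᵢ (for 1 ≤ i ≤ 5) be the placements that put car i in its forbidden parking space. Any j of these fix j positions, leaving (6−j)! ways to fill the rest, and there are C(5,j) ways to pick which j.
By inclusion–exclusion, the number of valid placements is Σ_{j=0}^{5} (−1)^j C(5,j)·(6−j)!.
Computing: 720 − 600 + 240 − 60 + 10 − 1 = 309.

309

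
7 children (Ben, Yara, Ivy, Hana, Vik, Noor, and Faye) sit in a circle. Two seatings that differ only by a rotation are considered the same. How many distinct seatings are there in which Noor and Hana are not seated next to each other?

480

Without the restriction there are (6)! = 720 seatings.
Seatings with Noor beside Hana: treat them as a block with 2 internal orders, giving 2 × (5)! = 240.
Subtracting, 720 − 240 = 480.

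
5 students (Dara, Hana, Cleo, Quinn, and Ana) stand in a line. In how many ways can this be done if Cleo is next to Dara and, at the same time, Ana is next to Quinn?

Treat {Cleo,Dara} as one block (2 orders) and {Ana,Quinn} as another (2 orders).
That leaves 3 units to arrange: 2 × 2 × 3! = 4 × 6 = 24.

24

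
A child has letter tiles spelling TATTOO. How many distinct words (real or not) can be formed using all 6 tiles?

Letter multiplicities in TATTOO: A×1, O×2, T×3.
So there are 6! / (3!·2!) = 60 distinguishable arrangements.

60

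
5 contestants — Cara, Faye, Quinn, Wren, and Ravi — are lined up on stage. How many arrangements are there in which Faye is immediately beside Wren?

Treat {Faye, Wren} as a single unit. There are 4 units to order, and the pair itself can be ordered 2 ways.
So the count is 2·(4)! = 48.

48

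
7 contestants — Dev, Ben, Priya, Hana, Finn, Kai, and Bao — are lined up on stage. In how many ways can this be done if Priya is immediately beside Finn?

Treat {Priya, Finn} as a single unit. There are 6 units to order, and the pair itself can be ordered 2 ways.
That gives 2 × 6! = 2 × 720 = 1440.

1440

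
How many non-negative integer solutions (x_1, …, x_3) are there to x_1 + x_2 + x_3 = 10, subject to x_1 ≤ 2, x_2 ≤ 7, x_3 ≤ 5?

12

Without the upper bounds there are C(12,2) = 66 ways to split 10 among 3 variables.
Subtract solutions that violate a single cap (substitute x_i' = x_i − (cap_i+1)): x_1 ≥ 3 gives C(9,2) = 36; x_2 ≥ 8 gives C(4,2) = 6; x_3 ≥ 6 gives C(6,2) = 15. Together 57.
Add back pairs where two caps are both exceeded: 0 + 3 + 0 = 3.
By inclusion–exclusion the count is 66 − 57 + 3 = 12.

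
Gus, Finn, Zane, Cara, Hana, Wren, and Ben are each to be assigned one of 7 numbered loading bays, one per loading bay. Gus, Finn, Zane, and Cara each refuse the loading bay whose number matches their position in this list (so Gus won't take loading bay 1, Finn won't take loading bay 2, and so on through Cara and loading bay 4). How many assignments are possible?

2790

Let Aᵢ (for 1 ≤ i ≤ 4) be the placements that put person i in their forbidden loading bay. Any j of these fix j positions, leaving (7−j)! ways to fill the rest, and there are C(4,j) ways to pick which j.
By inclusion–exclusion, the number of valid placements is Σ_{j=0}^{4} (−1)^j C(4,j)·(7−j)!.
Computing: 5040 − 2880 + 720 − 96 + 6 = 2790.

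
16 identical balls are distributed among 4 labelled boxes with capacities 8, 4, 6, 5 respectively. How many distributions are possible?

105

By stars and bars, unrestricted non-negative solutions to x_1+…+x_4 = 16 number C(16+3,3) = 969.
Subtract solutions that violate a single cap (substitute x_i' = x_i − (cap_i+1)): x_1 ≥ 9 gives C(10,3) = 120; x_2 ≥ 5 gives C(14,3) = 364; x_3 ≥ 7 gives C(12,3) = 220; x_4 ≥ 6 gives C(13,3) = 286. Together 990.
Add back pairs where two caps are both exceeded: 10 + 1 + 4 + 35 + 56 + 20 = 126.
By inclusion–exclusion the count is 969 − 990 + 126 = 105.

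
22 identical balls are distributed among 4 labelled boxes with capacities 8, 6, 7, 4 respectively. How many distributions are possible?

20

By stars and bars, unrestricted non-negative solutions to x_1+…+x_4 = 22 number C(22+3,3) = 2300.
Subtract solutions that violate a single cap (substitute x_i' = x_i − (cap_i+1)): x_1 ≥ 9 gives C(16,3) = 560; x_2 ≥ 7 gives C(18,3) = 816; x_3 ≥ 8 gives C(17,3) = 680; x_4 ≥ 5 gives C(20,3) = 1140. Together 3196.
Add back pairs where two caps are both exceeded: 84 + 56 + 165 + 120 + 286 + 220 = 931.
Subtract triples: 0 + 4 + 1 + 10 = 15.
By inclusion–exclusion the count is 2300 − 3196 + 931 − 15 = 20.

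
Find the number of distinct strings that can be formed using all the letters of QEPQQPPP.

QEPQQPPP has 8 letters with P appearing 4 times and Q appearing 3 times.
The number of distinct arrangements is 8!/(4!·3!) = 40320/144 = 280.

280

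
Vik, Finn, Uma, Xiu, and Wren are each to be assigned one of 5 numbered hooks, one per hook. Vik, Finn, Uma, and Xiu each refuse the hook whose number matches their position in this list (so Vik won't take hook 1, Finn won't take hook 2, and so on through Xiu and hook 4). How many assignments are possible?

53

Let Aᵢ (for 1 ≤ i ≤ 4) be the placements that put person i in their forbidden hook. Any j of these fix j positions, leaving (5−j)! ways to fill the rest, and there are C(4,j) ways to pick which j.
By inclusion–exclusion, the number of valid placements is Σ_{j=0}^{4} (−1)^j C(4,j)·(5−j)!.
Computing: 120 − 96 + 36 − 8 + 1 = 53.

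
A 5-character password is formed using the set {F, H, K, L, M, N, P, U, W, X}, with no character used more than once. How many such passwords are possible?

Choose and order 5 of the 10 symbols: the first character has 10 options, the next 9, and so on down to 6.
10 × 9 × 8 × 7 × 6 = 30240.

30240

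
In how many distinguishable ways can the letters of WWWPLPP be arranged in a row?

140

Letter multiplicities in WWWPLPP: L×1, P×3, W×3.
The number of distinct arrangements is 7!/(3!·3!) = 5040/36 = 140.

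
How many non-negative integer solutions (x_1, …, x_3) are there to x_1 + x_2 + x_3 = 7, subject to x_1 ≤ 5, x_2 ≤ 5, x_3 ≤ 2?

Ignoring the caps, the number of non-negative solutions to x_1+…+x_3 = 7 is C(9,2) = 36.
Subtract solutions that violate a single cap (substitute x_i' = x_i − (cap_i+1)): x_1 ≥ 6 gives C(3,2) = 3; x_2 ≥ 6 gives C(3,2) = 3; x_3 ≥ 3 gives C(6,2) = 15. Together 21.
No two caps can be exceeded simultaneously, so the pair terms are all 0.
By inclusion–exclusion the count is 36 − 21 + 0 = 15.

15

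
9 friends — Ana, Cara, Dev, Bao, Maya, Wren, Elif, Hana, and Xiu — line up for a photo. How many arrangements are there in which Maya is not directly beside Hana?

There are 9! = 362880 arrangements in all. If Maya and Hana are adjacent, merging them into one block gives 2·(8)! = 80640 arrangements.
Complementary counting: 362880 − 80640 = 282240.

282240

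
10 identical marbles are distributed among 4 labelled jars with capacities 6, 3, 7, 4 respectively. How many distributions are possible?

By stars and bars, unrestricted non-negative solutions to x_1+…+x_4 = 10 number C(10+3,3) = 286.
Subtract solutions that violate a single cap (substitute x_i' = x_i − (cap_i+1)): x_1 ≥ 7 gives C(6,3) = 20; x_2 ≥ 4 gives C(9,3) = 84; x_3 ≥ 8 gives C(5,3) = 10; x_4 ≥ 5 gives C(8,3) = 56. Together 170.
Add back pairs where two caps are both exceeded: 0 + 0 + 0 + 0 + 4 + 0 = 4.
By inclusion–exclusion the count is 286 − 170 + 4 = 120.

120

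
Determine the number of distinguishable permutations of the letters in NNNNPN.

Letter multiplicities in NNNNPN: N×5, P×1.
The number of distinct arrangements is 6!/(5!) = 720/120 = 6.

6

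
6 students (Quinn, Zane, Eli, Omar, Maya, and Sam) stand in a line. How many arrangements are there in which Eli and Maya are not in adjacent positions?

480

Of the 6! = 720 arrangements, those with Eli and Maya adjacent number 2 × 5! = 240 (treat the pair as a block with 2 internal orders).
So 720 − 240 = 480 arrangements keep them apart.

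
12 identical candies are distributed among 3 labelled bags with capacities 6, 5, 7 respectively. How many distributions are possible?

27

Without the upper bounds there are C(14,2) = 91 ways to split 12 among 3 bags.
Subtract solutions that violate a single cap (substitute x_i' = x_i − (cap_i+1)): x_1 ≥ 7 gives C(7,2) = 21; x_2 ≥ 6 gives C(8,2) = 28; x_3 ≥ 8 gives C(6,2) = 15. Together 64.
No two caps can be exceeded simultaneously, so the pair terms are all 0.
By inclusion–exclusion the count is 91 − 64 + 0 = 27.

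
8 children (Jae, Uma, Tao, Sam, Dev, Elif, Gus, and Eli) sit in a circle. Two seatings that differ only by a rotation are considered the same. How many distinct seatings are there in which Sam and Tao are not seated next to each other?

3600

All circular seatings of 8 people number (7)! = 5040.
Seatings with Sam beside Tao: treat them as a block with 2 internal orders, giving 2 × (6)! = 1440.
Subtracting, 5040 − 1440 = 3600.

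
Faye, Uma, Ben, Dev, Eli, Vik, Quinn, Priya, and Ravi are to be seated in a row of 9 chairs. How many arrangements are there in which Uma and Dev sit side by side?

Glue Uma and Dev into one block (2 internal orders), leaving 8 units to arrange in a row.
That gives 2 × 8! = 2 × 40320 = 80640.

80640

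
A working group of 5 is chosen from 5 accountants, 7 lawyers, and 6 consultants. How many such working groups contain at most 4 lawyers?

Split by how many lawyers are chosen (0 through 4).
Sum: C(7,0)·C(11,5) + C(7,1)·C(11,4) + C(7,2)·C(11,3) + C(7,3)·C(11,2) + C(7,4)·C(11,1) = 462 + 2310 + 3465 + 1925 + 385 = 8547.

8547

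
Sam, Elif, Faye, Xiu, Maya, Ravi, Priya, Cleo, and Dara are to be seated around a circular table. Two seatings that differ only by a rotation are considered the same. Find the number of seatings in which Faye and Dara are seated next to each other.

10080

Treat {Faye, Dara} as one unit (2 internal orders) and seat the resulting 8 units around the table: (7)! circular arrangements.
So 2 × (7)! = 2 × 5040 = 10080.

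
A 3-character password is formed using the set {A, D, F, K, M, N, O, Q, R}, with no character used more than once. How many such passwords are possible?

504

Choose and order 3 of the 9 symbols: the first character has 9 options, the next 8, then 7.
9 × 8 × 7 = 504.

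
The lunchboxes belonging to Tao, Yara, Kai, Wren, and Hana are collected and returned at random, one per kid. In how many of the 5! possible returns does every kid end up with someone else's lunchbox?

This is the derangement count D_5: permutations of 5 items with no fixed point.
By inclusion–exclusion this is Σ_{j=0}^{5} (−1)^j C(5,j)·(5−j)!.
Computing: 120 − 120 + 60 − 20 + 5 − 1 = 44.

44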